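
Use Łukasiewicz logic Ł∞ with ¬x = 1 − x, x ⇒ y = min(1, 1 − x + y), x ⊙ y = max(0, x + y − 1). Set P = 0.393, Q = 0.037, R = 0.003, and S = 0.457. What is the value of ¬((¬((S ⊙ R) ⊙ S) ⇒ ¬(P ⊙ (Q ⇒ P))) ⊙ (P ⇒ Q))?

0.749

S ⊙ R = max(0, 0.457 + 0.003 − 1) = max(0, -0.540) = 0.000
(S ⊙ R) ⊙ S = max(0, 0.000 + 0.457 − 1) = max(0, -0.543) = 0.000
¬((S ⊙ R) ⊙ S) = 1 − 0.000 = 1.000
Q ⇒ P = min(1, 1 − 0.037 + 0.393) = min(1, 1.356) = 1.000
P ⊙ (Q ⇒ P) = max(0, 0.393 + 1.000 − 1) = max(0, 0.393) = 0.393
¬(P ⊙ (Q ⇒ P)) = 1 − 0.393 = 0.607
¬((S ⊙ R) ⊙ S) ⇒ ¬(P ⊙ (Q ⇒ P)) = min(1, 1 − 1.000 + 0.607) = min(1, 0.607) = 0.607
P ⇒ Q = min(1, 1 − 0.393 + 0.037) = min(1, 0.644) = 0.644
(¬((S ⊙ R) ⊙ S) ⇒ ¬(P ⊙ (Q ⇒ P))) ⊙ (P ⇒ Q) = max(0, 0.607 + 0.644 − 1) = max(0, 0.251) = 0.251
¬((¬((S ⊙ R) ⊙ S) ⇒ ¬(P ⊙ (Q ⇒ P))) ⊙ (P ⇒ Q)) = 1 − 0.251 = 0.749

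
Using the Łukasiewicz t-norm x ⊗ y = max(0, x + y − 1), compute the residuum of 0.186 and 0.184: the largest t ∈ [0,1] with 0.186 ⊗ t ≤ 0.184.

0.998

The residuum of the Łukasiewicz t-norm gives the supremum: min(1, 1 − 0.186 + 0.184).
1 − 0.186 + 0.184 = 0.998, so t = min(1, 0.998) = 0.998.
Check: 0.186 ⊗ 0.998 = max(0, 0.184) = 0.184 ≤ 0.184.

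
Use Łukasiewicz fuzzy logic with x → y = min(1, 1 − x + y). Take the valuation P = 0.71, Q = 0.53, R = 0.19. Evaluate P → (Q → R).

0.95

Q → R = min(1, 1 − 0.53 + 0.19) = min(1, 0.66) = 0.66
P → (Q → R) = min(1, 1 − 0.71 + 0.66) = min(1, 0.95) = 0.95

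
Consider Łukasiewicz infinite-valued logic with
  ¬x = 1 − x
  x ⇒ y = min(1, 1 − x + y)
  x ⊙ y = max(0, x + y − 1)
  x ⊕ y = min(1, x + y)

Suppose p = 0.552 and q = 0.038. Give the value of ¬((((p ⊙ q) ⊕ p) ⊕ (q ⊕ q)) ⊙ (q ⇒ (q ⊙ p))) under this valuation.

0.410

p ⊙ q = max(0, 0.552 + 0.038 − 1) = max(0, -0.410) = 0.000
(p ⊙ q) ⊕ p = min(1, 0.000 + 0.552) = min(1, 0.552) = 0.552
q ⊕ q = min(1, 0.038 + 0.038) = min(1, 0.076) = 0.076
((p ⊙ q) ⊕ p) ⊕ (q ⊕ q) = min(1, 0.552 + 0.076) = min(1, 0.628) = 0.628
q ⊙ p = max(0, 0.038 + 0.552 − 1) = max(0, -0.410) = 0.000
q ⇒ (q ⊙ p) = min(1, 1 − 0.038 + 0.000) = min(1, 0.962) = 0.962
(((p ⊙ q) ⊕ p) ⊕ (q ⊕ q)) ⊙ (q ⇒ (q ⊙ p)) = max(0, 0.628 + 0.962 − 1) = max(0, 0.590) = 0.590
¬((((p ⊙ q) ⊕ p) ⊕ (q ⊕ q)) ⊙ (q ⇒ (q ⊙ p))) = 1 − 0.590 = 0.410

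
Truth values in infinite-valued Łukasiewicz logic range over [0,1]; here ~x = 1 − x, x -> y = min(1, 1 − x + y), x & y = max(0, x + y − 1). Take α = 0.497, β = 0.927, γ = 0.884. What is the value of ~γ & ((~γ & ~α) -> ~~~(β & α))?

0.116

~γ = 1 − 0.884 = 0.116
~α = 1 − 0.497 = 0.503
~γ & ~α = max(0, 0.116 + 0.503 − 1) = max(0, -0.381) = 0.000
β & α = max(0, 0.927 + 0.497 − 1) = max(0, 0.424) = 0.424
~(β & α) = 1 − 0.424 = 0.576
~~(β & α) = 1 − 0.576 = 0.424
~~~(β & α) = 1 − 0.424 = 0.576
(~γ & ~α) -> ~~~(β & α) = min(1, 1 − 0.000 + 0.576) = min(1, 1.576) = 1.000
~γ & ((~γ & ~α) -> ~~~(β & α)) = max(0, 0.116 + 1.000 − 1) = max(0, 0.116) = 0.116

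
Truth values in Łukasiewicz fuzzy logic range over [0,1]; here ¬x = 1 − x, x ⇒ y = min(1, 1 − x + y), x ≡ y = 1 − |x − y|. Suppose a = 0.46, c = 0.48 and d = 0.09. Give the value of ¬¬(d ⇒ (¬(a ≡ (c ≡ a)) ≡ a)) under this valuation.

1.00

c ≡ a = 1 − |0.48 − 0.46| = 1 − 0.02 = 0.98
a ≡ (c ≡ a) = 1 − |0.46 − 0.98| = 1 − 0.52 = 0.48
¬(a ≡ (c ≡ a)) = 1 − 0.48 = 0.52
¬(a ≡ (c ≡ a)) ≡ a = 1 − |0.52 − 0.46| = 1 − 0.06 = 0.94
d ⇒ (¬(a ≡ (c ≡ a)) ≡ a) = min(1, 1 − 0.09 + 0.94) = min(1, 1.85) = 1.00
¬(d ⇒ (¬(a ≡ (c ≡ a)) ≡ a)) = 1 − 1.00 = 0.00
¬¬(d ⇒ (¬(a ≡ (c ≡ a)) ≡ a)) = 1 − 0.00 = 1.00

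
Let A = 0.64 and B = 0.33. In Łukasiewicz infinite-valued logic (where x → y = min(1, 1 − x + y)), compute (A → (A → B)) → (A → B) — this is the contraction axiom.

A → B = min(1, 1 − 0.64 + 0.33) = min(1, 0.69) = 0.69
A → (A → B) = min(1, 1 − 0.64 + 0.69) = min(1, 1.05) = 1.00
(A → (A → B)) → (A → B) = min(1, 1 − 1.00 + 0.69) = min(1, 0.69) = 0.69
(The value 0.69 < 1 shows this instance is not satisfied; fails in Ł∞ (the t-norm is not idempotent).)

0.69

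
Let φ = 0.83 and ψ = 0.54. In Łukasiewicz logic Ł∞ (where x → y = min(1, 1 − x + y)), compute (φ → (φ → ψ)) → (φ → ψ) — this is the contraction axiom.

φ → ψ = min(1, 1 − 0.83 + 0.54) = min(1, 0.71) = 0.71
φ → (φ → ψ) = min(1, 1 − 0.83 + 0.71) = min(1, 0.88) = 0.88
(φ → (φ → ψ)) → (φ → ψ) = min(1, 1 − 0.88 + 0.71) = min(1, 0.83) = 0.83
(The value 0.83 < 1 shows this instance is not satisfied; fails in Ł∞ (the t-norm is not idempotent).)

0.83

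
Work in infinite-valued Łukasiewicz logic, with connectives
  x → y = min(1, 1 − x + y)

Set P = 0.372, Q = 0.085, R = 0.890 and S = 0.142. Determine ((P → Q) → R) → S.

P → Q = min(1, 1 − 0.372 + 0.085) = min(1, 0.713) = 0.713
(P → Q) → R = min(1, 1 − 0.713 + 0.890) = min(1, 1.177) = 1.000
((P → Q) → R) → S = min(1, 1 − 1.000 + 0.142) = min(1, 0.142) = 0.142

0.142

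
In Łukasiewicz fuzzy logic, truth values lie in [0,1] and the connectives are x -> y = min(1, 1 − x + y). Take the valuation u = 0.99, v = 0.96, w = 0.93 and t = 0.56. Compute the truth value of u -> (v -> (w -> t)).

w -> t = min(1, 1 − 0.93 + 0.56) = min(1, 0.63) = 0.63
v -> (w -> t) = min(1, 1 − 0.96 + 0.63) = min(1, 0.67) = 0.67
u -> (v -> (w -> t)) = min(1, 1 − 0.99 + 0.67) = min(1, 0.68) = 0.68

0.68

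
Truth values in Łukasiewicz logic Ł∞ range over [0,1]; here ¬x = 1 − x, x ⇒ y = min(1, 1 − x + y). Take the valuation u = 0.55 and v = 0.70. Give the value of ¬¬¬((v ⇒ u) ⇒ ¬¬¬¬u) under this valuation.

v ⇒ u = min(1, 1 − 0.70 + 0.55) = min(1, 0.85) = 0.85
¬u = 1 − 0.55 = 0.45
¬¬u = 1 − 0.45 = 0.55
¬¬¬u = 1 − 0.55 = 0.45
¬¬¬¬u = 1 − 0.45 = 0.55
(v ⇒ u) ⇒ ¬¬¬¬u = min(1, 1 − 0.85 + 0.55) = min(1, 0.70) = 0.70
¬((v ⇒ u) ⇒ ¬¬¬¬u) = 1 − 0.70 = 0.30
¬¬((v ⇒ u) ⇒ ¬¬¬¬u) = 1 − 0.30 = 0.70
¬¬¬((v ⇒ u) ⇒ ¬¬¬¬u) = 1 − 0.70 = 0.30

0.30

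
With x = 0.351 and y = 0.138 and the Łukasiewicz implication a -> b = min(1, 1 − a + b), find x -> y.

x -> y = min(1, 1 − 0.351 + 0.138) = min(1, 0.787) = 0.787
For comparison, the Gödel implication (1 if a ≤ b else b) would give 0.138.

0.787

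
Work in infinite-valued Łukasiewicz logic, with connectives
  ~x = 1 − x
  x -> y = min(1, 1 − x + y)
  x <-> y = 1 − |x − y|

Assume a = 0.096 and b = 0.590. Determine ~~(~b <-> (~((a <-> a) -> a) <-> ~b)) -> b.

~b = 1 − 0.590 = 0.410
a <-> a = 1 − |0.096 − 0.096| = 1 − 0.000 = 1.000
(a <-> a) -> a = min(1, 1 − 1.000 + 0.096) = min(1, 0.096) = 0.096
~((a <-> a) -> a) = 1 − 0.096 = 0.904
~((a <-> a) -> a) <-> ~b = 1 − |0.904 − 0.410| = 1 − 0.494 = 0.506
~b <-> (~((a <-> a) -> a) <-> ~b) = 1 − |0.410 − 0.506| = 1 − 0.096 = 0.904
~(~b <-> (~((a <-> a) -> a) <-> ~b)) = 1 − 0.904 = 0.096
~~(~b <-> (~((a <-> a) -> a) <-> ~b)) = 1 − 0.096 = 0.904
~~(~b <-> (~((a <-> a) -> a) <-> ~b)) -> b = min(1, 1 − 0.904 + 0.590) = min(1, 0.686) = 0.686

0.686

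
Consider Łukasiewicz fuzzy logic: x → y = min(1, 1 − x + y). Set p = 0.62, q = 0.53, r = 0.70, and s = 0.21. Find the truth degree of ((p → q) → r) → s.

0.42

p → q = min(1, 1 − 0.62 + 0.53) = min(1, 0.91) = 0.91
(p → q) → r = min(1, 1 − 0.91 + 0.70) = min(1, 0.79) = 0.79
((p → q) → r) → s = min(1, 1 − 0.79 + 0.21) = min(1, 0.42) = 0.42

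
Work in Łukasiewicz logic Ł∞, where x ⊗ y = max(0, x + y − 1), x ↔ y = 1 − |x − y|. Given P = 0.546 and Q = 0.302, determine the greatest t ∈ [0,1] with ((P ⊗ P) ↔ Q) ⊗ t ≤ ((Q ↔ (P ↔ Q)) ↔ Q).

P ⊗ P = max(0, 0.546 + 0.546 − 1) = max(0, 0.092) = 0.092
(P ⊗ P) ↔ Q = 1 − |0.092 − 0.302| = 1 − 0.210 = 0.790
So the left factor is (P ⊗ P) ↔ Q = 0.790.
P ↔ Q = 1 − |0.546 − 0.302| = 1 − 0.244 = 0.756
Q ↔ (P ↔ Q) = 1 − |0.302 − 0.756| = 1 − 0.454 = 0.546
(Q ↔ (P ↔ Q)) ↔ Q = 1 − |0.546 − 0.302| = 1 − 0.244 = 0.756
So the right-hand bound is (Q ↔ (P ↔ Q)) ↔ Q = 0.756.
The residuum of the Łukasiewicz t-norm gives the supremum: min(1, 1 − 0.790 + 0.756).
1 − 0.790 + 0.756 = 0.966, so t = min(1, 0.966) = 0.966.
Check: 0.790 ⊗ 0.966 = max(0, 0.756) = 0.756 ≤ 0.756.

0.966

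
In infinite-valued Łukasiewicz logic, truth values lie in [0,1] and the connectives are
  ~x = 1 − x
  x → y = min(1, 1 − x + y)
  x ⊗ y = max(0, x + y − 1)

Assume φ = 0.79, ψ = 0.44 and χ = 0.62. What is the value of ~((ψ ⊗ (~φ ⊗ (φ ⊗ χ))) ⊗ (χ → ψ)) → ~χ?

0.38

~φ = 1 − 0.79 = 0.21
φ ⊗ χ = max(0, 0.79 + 0.62 − 1) = max(0, 0.41) = 0.41
~φ ⊗ (φ ⊗ χ) = max(0, 0.21 + 0.41 − 1) = max(0, -0.38) = 0.00
ψ ⊗ (~φ ⊗ (φ ⊗ χ)) = max(0, 0.44 + 0.00 − 1) = max(0, -0.56) = 0.00
χ → ψ = min(1, 1 − 0.62 + 0.44) = min(1, 0.82) = 0.82
(ψ ⊗ (~φ ⊗ (φ ⊗ χ))) ⊗ (χ → ψ) = max(0, 0.00 + 0.82 − 1) = max(0, -0.18) = 0.00
~((ψ ⊗ (~φ ⊗ (φ ⊗ χ))) ⊗ (χ → ψ)) = 1 − 0.00 = 1.00
~χ = 1 − 0.62 = 0.38
~((ψ ⊗ (~φ ⊗ (φ ⊗ χ))) ⊗ (χ → ψ)) → ~χ = min(1, 1 − 1.00 + 0.38) = min(1, 0.38) = 0.38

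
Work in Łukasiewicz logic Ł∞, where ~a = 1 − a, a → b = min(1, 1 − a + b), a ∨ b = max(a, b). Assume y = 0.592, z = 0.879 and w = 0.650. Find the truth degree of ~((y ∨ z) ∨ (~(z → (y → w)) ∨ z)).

y ∨ z = max(0.592, 0.879) = 0.879
y → w = min(1, 1 − 0.592 + 0.650) = min(1, 1.058) = 1.000
z → (y → w) = min(1, 1 − 0.879 + 1.000) = min(1, 1.121) = 1.000
~(z → (y → w)) = 1 − 1.000 = 0.000
~(z → (y → w)) ∨ z = max(0.000, 0.879) = 0.879
(y ∨ z) ∨ (~(z → (y → w)) ∨ z) = max(0.879, 0.879) = 0.879
~((y ∨ z) ∨ (~(z → (y → w)) ∨ z)) = 1 − 0.879 = 0.121

0.121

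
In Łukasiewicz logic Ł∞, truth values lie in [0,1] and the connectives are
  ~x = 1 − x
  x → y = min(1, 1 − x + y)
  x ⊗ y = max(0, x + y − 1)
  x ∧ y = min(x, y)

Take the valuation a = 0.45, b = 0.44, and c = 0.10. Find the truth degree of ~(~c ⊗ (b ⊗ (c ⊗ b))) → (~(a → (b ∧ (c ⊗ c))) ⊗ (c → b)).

0.45

~c = 1 − 0.10 = 0.90
c ⊗ b = max(0, 0.10 + 0.44 − 1) = max(0, -0.46) = 0.00
b ⊗ (c ⊗ b) = max(0, 0.44 + 0.00 − 1) = max(0, -0.56) = 0.00
~c ⊗ (b ⊗ (c ⊗ b)) = max(0, 0.90 + 0.00 − 1) = max(0, -0.10) = 0.00
~(~c ⊗ (b ⊗ (c ⊗ b))) = 1 − 0.00 = 1.00
c ⊗ c = max(0, 0.10 + 0.10 − 1) = max(0, -0.80) = 0.00
b ∧ (c ⊗ c) = min(0.44, 0.00) = 0.00
a → (b ∧ (c ⊗ c)) = min(1, 1 − 0.45 + 0.00) = min(1, 0.55) = 0.55
~(a → (b ∧ (c ⊗ c))) = 1 − 0.55 = 0.45
c → b = min(1, 1 − 0.10 + 0.44) = min(1, 1.34) = 1.00
~(a → (b ∧ (c ⊗ c))) ⊗ (c → b) = max(0, 0.45 + 1.00 − 1) = max(0, 0.45) = 0.45
~(~c ⊗ (b ⊗ (c ⊗ b))) → (~(a → (b ∧ (c ⊗ c))) ⊗ (c → b)) = min(1, 1 − 1.00 + 0.45) = min(1, 0.45) = 0.45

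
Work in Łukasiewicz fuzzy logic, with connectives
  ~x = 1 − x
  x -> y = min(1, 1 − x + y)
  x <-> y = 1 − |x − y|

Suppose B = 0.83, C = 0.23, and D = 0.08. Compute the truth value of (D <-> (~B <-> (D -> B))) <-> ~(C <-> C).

~B = 1 − 0.83 = 0.17
D -> B = min(1, 1 − 0.08 + 0.83) = min(1, 1.75) = 1.00
~B <-> (D -> B) = 1 − |0.17 − 1.00| = 1 − 0.83 = 0.17
D <-> (~B <-> (D -> B)) = 1 − |0.08 − 0.17| = 1 − 0.09 = 0.91
C <-> C = 1 − |0.23 − 0.23| = 1 − 0.00 = 1.00
~(C <-> C) = 1 − 1.00 = 0.00
(D <-> (~B <-> (D -> B))) <-> ~(C <-> C) = 1 − |0.91 − 0.00| = 1 − 0.91 = 0.09

0.09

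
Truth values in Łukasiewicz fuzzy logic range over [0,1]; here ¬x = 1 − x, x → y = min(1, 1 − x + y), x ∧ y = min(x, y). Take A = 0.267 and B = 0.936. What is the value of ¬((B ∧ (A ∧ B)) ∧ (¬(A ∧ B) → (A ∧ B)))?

A ∧ B = min(0.267, 0.936) = 0.267
B ∧ (A ∧ B) = min(0.936, 0.267) = 0.267
¬(A ∧ B) = 1 − 0.267 = 0.733
¬(A ∧ B) → (A ∧ B) = min(1, 1 − 0.733 + 0.267) = min(1, 0.534) = 0.534
(B ∧ (A ∧ B)) ∧ (¬(A ∧ B) → (A ∧ B)) = min(0.267, 0.534) = 0.267
¬((B ∧ (A ∧ B)) ∧ (¬(A ∧ B) → (A ∧ B))) = 1 − 0.267 = 0.733

0.733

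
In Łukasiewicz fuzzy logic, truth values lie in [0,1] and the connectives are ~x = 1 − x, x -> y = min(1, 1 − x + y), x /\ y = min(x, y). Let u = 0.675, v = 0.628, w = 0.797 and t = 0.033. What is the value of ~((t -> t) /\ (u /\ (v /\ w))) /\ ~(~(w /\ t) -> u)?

t -> t = min(1, 1 − 0.033 + 0.033) = min(1, 1.000) = 1.000
v /\ w = min(0.628, 0.797) = 0.628
u /\ (v /\ w) = min(0.675, 0.628) = 0.628
(t -> t) /\ (u /\ (v /\ w)) = min(1.000, 0.628) = 0.628
~((t -> t) /\ (u /\ (v /\ w))) = 1 − 0.628 = 0.372
w /\ t = min(0.797, 0.033) = 0.033
~(w /\ t) = 1 − 0.033 = 0.967
~(w /\ t) -> u = min(1, 1 − 0.967 + 0.675) = min(1, 0.708) = 0.708
~(~(w /\ t) -> u) = 1 − 0.708 = 0.292
~((t -> t) /\ (u /\ (v /\ w))) /\ ~(~(w /\ t) -> u) = min(0.372, 0.292) = 0.292

0.292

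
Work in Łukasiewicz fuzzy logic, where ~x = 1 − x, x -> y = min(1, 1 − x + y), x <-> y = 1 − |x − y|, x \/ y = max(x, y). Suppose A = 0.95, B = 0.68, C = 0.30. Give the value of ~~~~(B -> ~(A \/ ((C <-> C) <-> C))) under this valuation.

C <-> C = 1 − |0.30 − 0.30| = 1 − 0.00 = 1.00
(C <-> C) <-> C = 1 − |1.00 − 0.30| = 1 − 0.70 = 0.30
A \/ ((C <-> C) <-> C) = max(0.95, 0.30) = 0.95
~(A \/ ((C <-> C) <-> C)) = 1 − 0.95 = 0.05
B -> ~(A \/ ((C <-> C) <-> C)) = min(1, 1 − 0.68 + 0.05) = min(1, 0.37) = 0.37
~(B -> ~(A \/ ((C <-> C) <-> C))) = 1 − 0.37 = 0.63
~~(B -> ~(A \/ ((C <-> C) <-> C))) = 1 − 0.63 = 0.37
~~~(B -> ~(A \/ ((C <-> C) <-> C))) = 1 − 0.37 = 0.63
~~~~(B -> ~(A \/ ((C <-> C) <-> C))) = 1 − 0.63 = 0.37

0.37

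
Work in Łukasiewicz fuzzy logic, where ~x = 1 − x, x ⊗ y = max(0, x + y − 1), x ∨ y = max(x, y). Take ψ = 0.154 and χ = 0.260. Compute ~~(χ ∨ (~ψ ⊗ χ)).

~ψ = 1 − 0.154 = 0.846
~ψ ⊗ χ = max(0, 0.846 + 0.260 − 1) = max(0, 0.106) = 0.106
χ ∨ (~ψ ⊗ χ) = max(0.260, 0.106) = 0.260
~(χ ∨ (~ψ ⊗ χ)) = 1 − 0.260 = 0.740
~~(χ ∨ (~ψ ⊗ χ)) = 1 − 0.740 = 0.260

0.260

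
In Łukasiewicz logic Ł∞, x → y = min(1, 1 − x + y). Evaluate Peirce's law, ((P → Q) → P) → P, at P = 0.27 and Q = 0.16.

0.89

P → Q = min(1, 1 − 0.27 + 0.16) = min(1, 0.89) = 0.89
(P → Q) → P = min(1, 1 − 0.89 + 0.27) = min(1, 0.38) = 0.38
((P → Q) → P) → P = min(1, 1 − 0.38 + 0.27) = min(1, 0.89) = 0.89
(The value 0.89 < 1 shows this instance is not satisfied; not a Ł∞-tautology in general.)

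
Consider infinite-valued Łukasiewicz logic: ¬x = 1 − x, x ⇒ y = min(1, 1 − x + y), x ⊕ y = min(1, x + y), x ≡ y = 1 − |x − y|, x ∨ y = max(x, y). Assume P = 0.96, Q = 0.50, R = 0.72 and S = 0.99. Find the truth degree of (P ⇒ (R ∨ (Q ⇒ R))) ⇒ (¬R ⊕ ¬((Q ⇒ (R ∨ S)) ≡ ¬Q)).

Q ⇒ R = min(1, 1 − 0.50 + 0.72) = min(1, 1.22) = 1.00
R ∨ (Q ⇒ R) = max(0.72, 1.00) = 1.00
P ⇒ (R ∨ (Q ⇒ R)) = min(1, 1 − 0.96 + 1.00) = min(1, 1.04) = 1.00
¬R = 1 − 0.72 = 0.28
R ∨ S = max(0.72, 0.99) = 0.99
Q ⇒ (R ∨ S) = min(1, 1 − 0.50 + 0.99) = min(1, 1.49) = 1.00
¬Q = 1 − 0.50 = 0.50
(Q ⇒ (R ∨ S)) ≡ ¬Q = 1 − |1.00 − 0.50| = 1 − 0.50 = 0.50
¬((Q ⇒ (R ∨ S)) ≡ ¬Q) = 1 − 0.50 = 0.50
¬R ⊕ ¬((Q ⇒ (R ∨ S)) ≡ ¬Q) = min(1, 0.28 + 0.50) = min(1, 0.78) = 0.78
(P ⇒ (R ∨ (Q ⇒ R))) ⇒ (¬R ⊕ ¬((Q ⇒ (R ∨ S)) ≡ ¬Q)) = min(1, 1 − 1.00 + 0.78) = min(1, 0.78) = 0.78

0.78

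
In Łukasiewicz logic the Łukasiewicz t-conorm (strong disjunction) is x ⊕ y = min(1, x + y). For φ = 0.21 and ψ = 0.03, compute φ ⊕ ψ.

0.24

φ ⊕ ψ = min(1, 0.21 + 0.03) = min(1, 0.24) = 0.24
For comparison, the Gödel t-conorm max(x, y) would give 0.21.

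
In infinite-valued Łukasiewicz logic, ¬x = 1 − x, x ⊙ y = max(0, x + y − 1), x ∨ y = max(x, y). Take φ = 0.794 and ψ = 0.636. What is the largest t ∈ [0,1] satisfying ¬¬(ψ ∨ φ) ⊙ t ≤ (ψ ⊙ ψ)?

ψ ∨ φ = max(0.636, 0.794) = 0.794
¬(ψ ∨ φ) = 1 − 0.794 = 0.206
¬¬(ψ ∨ φ) = 1 − 0.206 = 0.794
So the left factor is ¬¬(ψ ∨ φ) = 0.794.
ψ ⊙ ψ = max(0, 0.636 + 0.636 − 1) = max(0, 0.272) = 0.272
So the right-hand bound is ψ ⊙ ψ = 0.272.
The residuum of the Łukasiewicz t-norm gives the supremum: min(1, 1 − 0.794 + 0.272).
1 − 0.794 + 0.272 = 0.478, so t = min(1, 0.478) = 0.478.
Check: 0.794 ⊙ 0.478 = max(0, 0.272) = 0.272 ≤ 0.272.

0.478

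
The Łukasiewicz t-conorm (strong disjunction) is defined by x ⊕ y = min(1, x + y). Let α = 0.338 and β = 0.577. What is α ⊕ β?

0.915

α ⊕ β = min(1, 0.338 + 0.577) = min(1, 0.915) = 0.915
For comparison, the Gödel t-conorm max(x, y) would give 0.577.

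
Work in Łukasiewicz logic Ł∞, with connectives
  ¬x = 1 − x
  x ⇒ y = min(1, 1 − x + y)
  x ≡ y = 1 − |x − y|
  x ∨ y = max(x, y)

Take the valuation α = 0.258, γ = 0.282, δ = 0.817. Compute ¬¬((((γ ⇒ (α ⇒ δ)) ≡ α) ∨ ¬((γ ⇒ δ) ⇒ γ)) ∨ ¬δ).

0.718

α ⇒ δ = min(1, 1 − 0.258 + 0.817) = min(1, 1.559) = 1.000
γ ⇒ (α ⇒ δ) = min(1, 1 − 0.282 + 1.000) = min(1, 1.718) = 1.000
(γ ⇒ (α ⇒ δ)) ≡ α = 1 − |1.000 − 0.258| = 1 − 0.742 = 0.258
γ ⇒ δ = min(1, 1 − 0.282 + 0.817) = min(1, 1.535) = 1.000
(γ ⇒ δ) ⇒ γ = min(1, 1 − 1.000 + 0.282) = min(1, 0.282) = 0.282
¬((γ ⇒ δ) ⇒ γ) = 1 − 0.282 = 0.718
((γ ⇒ (α ⇒ δ)) ≡ α) ∨ ¬((γ ⇒ δ) ⇒ γ) = max(0.258, 0.718) = 0.718
¬δ = 1 − 0.817 = 0.183
(((γ ⇒ (α ⇒ δ)) ≡ α) ∨ ¬((γ ⇒ δ) ⇒ γ)) ∨ ¬δ = max(0.718, 0.183) = 0.718
¬((((γ ⇒ (α ⇒ δ)) ≡ α) ∨ ¬((γ ⇒ δ) ⇒ γ)) ∨ ¬δ) = 1 − 0.718 = 0.282
¬¬((((γ ⇒ (α ⇒ δ)) ≡ α) ∨ ¬((γ ⇒ δ) ⇒ γ)) ∨ ¬δ) = 1 − 0.282 = 0.718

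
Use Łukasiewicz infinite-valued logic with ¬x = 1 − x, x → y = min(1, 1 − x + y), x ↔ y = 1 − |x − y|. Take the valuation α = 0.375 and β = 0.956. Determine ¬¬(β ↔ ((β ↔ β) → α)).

0.419

β ↔ β = 1 − |0.956 − 0.956| = 1 − 0.000 = 1.000
(β ↔ β) → α = min(1, 1 − 1.000 + 0.375) = min(1, 0.375) = 0.375
β ↔ ((β ↔ β) → α) = 1 − |0.956 − 0.375| = 1 − 0.581 = 0.419
¬(β ↔ ((β ↔ β) → α)) = 1 − 0.419 = 0.581
¬¬(β ↔ ((β ↔ β) → α)) = 1 − 0.581 = 0.419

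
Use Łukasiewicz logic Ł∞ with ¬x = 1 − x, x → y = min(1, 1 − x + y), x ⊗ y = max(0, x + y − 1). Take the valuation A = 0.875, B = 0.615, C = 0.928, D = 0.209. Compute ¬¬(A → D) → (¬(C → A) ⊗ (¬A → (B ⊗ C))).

0.719

A → D = min(1, 1 − 0.875 + 0.209) = min(1, 0.334) = 0.334
¬(A → D) = 1 − 0.334 = 0.666
¬¬(A → D) = 1 − 0.666 = 0.334
C → A = min(1, 1 − 0.928 + 0.875) = min(1, 0.947) = 0.947
¬(C → A) = 1 − 0.947 = 0.053
¬A = 1 − 0.875 = 0.125
B ⊗ C = max(0, 0.615 + 0.928 − 1) = max(0, 0.543) = 0.543
¬A → (B ⊗ C) = min(1, 1 − 0.125 + 0.543) = min(1, 1.418) = 1.000
¬(C → A) ⊗ (¬A → (B ⊗ C)) = max(0, 0.053 + 1.000 − 1) = max(0, 0.053) = 0.053
¬¬(A → D) → (¬(C → A) ⊗ (¬A → (B ⊗ C))) = min(1, 1 − 0.334 + 0.053) = min(1, 0.719) = 0.719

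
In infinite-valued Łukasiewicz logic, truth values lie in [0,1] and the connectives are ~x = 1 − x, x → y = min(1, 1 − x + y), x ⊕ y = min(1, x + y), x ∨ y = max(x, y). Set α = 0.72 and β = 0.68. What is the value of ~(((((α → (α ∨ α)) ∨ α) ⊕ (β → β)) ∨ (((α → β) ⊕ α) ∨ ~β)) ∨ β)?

α ∨ α = max(0.72, 0.72) = 0.72
α → (α ∨ α) = min(1, 1 − 0.72 + 0.72) = min(1, 1.00) = 1.00
(α → (α ∨ α)) ∨ α = max(1.00, 0.72) = 1.00
β → β = min(1, 1 − 0.68 + 0.68) = min(1, 1.00) = 1.00
((α → (α ∨ α)) ∨ α) ⊕ (β → β) = min(1, 1.00 + 1.00) = min(1, 2.00) = 1.00
α → β = min(1, 1 − 0.72 + 0.68) = min(1, 0.96) = 0.96
(α → β) ⊕ α = min(1, 0.96 + 0.72) = min(1, 1.68) = 1.00
~β = 1 − 0.68 = 0.32
((α → β) ⊕ α) ∨ ~β = max(1.00, 0.32) = 1.00
(((α → (α ∨ α)) ∨ α) ⊕ (β → β)) ∨ (((α → β) ⊕ α) ∨ ~β) = max(1.00, 1.00) = 1.00
((((α → (α ∨ α)) ∨ α) ⊕ (β → β)) ∨ (((α → β) ⊕ α) ∨ ~β)) ∨ β = max(1.00, 0.68) = 1.00
~(((((α → (α ∨ α)) ∨ α) ⊕ (β → β)) ∨ (((α → β) ⊕ α) ∨ ~β)) ∨ β) = 1 − 1.00 = 0.00

0.00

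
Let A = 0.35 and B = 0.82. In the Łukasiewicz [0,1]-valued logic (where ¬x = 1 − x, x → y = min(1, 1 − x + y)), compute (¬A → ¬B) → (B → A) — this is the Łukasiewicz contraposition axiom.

¬A = 1 − 0.35 = 0.65
¬B = 1 − 0.82 = 0.18
¬A → ¬B = min(1, 1 − 0.65 + 0.18) = min(1, 0.53) = 0.53
B → A = min(1, 1 − 0.82 + 0.35) = min(1, 0.53) = 0.53
(¬A → ¬B) → (B → A) = min(1, 1 − 0.53 + 0.53) = min(1, 1.00) = 1.00
(As expected: an axiom of Ł∞, always 1.)

1.00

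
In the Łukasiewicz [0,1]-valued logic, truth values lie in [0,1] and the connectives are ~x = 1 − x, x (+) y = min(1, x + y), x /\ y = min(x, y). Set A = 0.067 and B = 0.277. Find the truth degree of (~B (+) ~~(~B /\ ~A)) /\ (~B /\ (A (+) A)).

0.134

~B = 1 − 0.277 = 0.723
~A = 1 − 0.067 = 0.933
~B /\ ~A = min(0.723, 0.933) = 0.723
~(~B /\ ~A) = 1 − 0.723 = 0.277
~~(~B /\ ~A) = 1 − 0.277 = 0.723
~B (+) ~~(~B /\ ~A) = min(1, 0.723 + 0.723) = min(1, 1.446) = 1.000
A (+) A = min(1, 0.067 + 0.067) = min(1, 0.134) = 0.134
~B /\ (A (+) A) = min(0.723, 0.134) = 0.134
(~B (+) ~~(~B /\ ~A)) /\ (~B /\ (A (+) A)) = min(1.000, 0.134) = 0.134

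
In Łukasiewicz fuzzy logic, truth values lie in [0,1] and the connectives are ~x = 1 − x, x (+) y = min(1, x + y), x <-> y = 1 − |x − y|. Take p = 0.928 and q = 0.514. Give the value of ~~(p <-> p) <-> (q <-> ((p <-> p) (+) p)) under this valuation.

p <-> p = 1 − |0.928 − 0.928| = 1 − 0.000 = 1.000
~(p <-> p) = 1 − 1.000 = 0.000
~~(p <-> p) = 1 − 0.000 = 1.000
(p <-> p) (+) p = min(1, 1.000 + 0.928) = min(1, 1.928) = 1.000
q <-> ((p <-> p) (+) p) = 1 − |0.514 − 1.000| = 1 − 0.486 = 0.514
~~(p <-> p) <-> (q <-> ((p <-> p) (+) p)) = 1 − |1.000 − 0.514| = 1 − 0.486 = 0.514

0.514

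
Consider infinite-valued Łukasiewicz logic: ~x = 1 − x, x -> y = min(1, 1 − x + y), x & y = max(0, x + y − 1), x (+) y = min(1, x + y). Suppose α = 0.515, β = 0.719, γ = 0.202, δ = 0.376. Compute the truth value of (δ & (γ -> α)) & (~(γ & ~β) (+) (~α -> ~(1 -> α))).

0.376

γ -> α = min(1, 1 − 0.202 + 0.515) = min(1, 1.313) = 1.000
δ & (γ -> α) = max(0, 0.376 + 1.000 − 1) = max(0, 0.376) = 0.376
~β = 1 − 0.719 = 0.281
γ & ~β = max(0, 0.202 + 0.281 − 1) = max(0, -0.517) = 0.000
~(γ & ~β) = 1 − 0.000 = 1.000
~α = 1 − 0.515 = 0.485
1 -> α = min(1, 1 − 1.000 + 0.515) = min(1, 0.515) = 0.515
~(1 -> α) = 1 − 0.515 = 0.485
~α -> ~(1 -> α) = min(1, 1 − 0.485 + 0.485) = min(1, 1.000) = 1.000
~(γ & ~β) (+) (~α -> ~(1 -> α)) = min(1, 1.000 + 1.000) = min(1, 2.000) = 1.000
(δ & (γ -> α)) & (~(γ & ~β) (+) (~α -> ~(1 -> α))) = max(0, 0.376 + 1.000 − 1) = max(0, 0.376) = 0.376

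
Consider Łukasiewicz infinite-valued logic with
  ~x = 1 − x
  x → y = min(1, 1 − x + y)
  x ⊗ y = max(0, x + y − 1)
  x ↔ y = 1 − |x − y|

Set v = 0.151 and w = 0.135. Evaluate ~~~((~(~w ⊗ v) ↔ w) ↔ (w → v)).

0.849

~w = 1 − 0.135 = 0.865
~w ⊗ v = max(0, 0.865 + 0.151 − 1) = max(0, 0.016) = 0.016
~(~w ⊗ v) = 1 − 0.016 = 0.984
~(~w ⊗ v) ↔ w = 1 − |0.984 − 0.135| = 1 − 0.849 = 0.151
w → v = min(1, 1 − 0.135 + 0.151) = min(1, 1.016) = 1.000
(~(~w ⊗ v) ↔ w) ↔ (w → v) = 1 − |0.151 − 1.000| = 1 − 0.849 = 0.151
~((~(~w ⊗ v) ↔ w) ↔ (w → v)) = 1 − 0.151 = 0.849
~~((~(~w ⊗ v) ↔ w) ↔ (w → v)) = 1 − 0.849 = 0.151
~~~((~(~w ⊗ v) ↔ w) ↔ (w → v)) = 1 − 0.151 = 0.849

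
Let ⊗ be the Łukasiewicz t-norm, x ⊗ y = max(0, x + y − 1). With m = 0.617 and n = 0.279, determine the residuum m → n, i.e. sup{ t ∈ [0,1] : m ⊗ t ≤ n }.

The residuum of the Łukasiewicz t-norm gives the supremum: min(1, 1 − 0.617 + 0.279).
1 − 0.617 + 0.279 = 0.662, so t = min(1, 0.662) = 0.662.
Check: 0.617 ⊗ 0.662 = max(0, 0.279) = 0.279 ≤ 0.279.

0.662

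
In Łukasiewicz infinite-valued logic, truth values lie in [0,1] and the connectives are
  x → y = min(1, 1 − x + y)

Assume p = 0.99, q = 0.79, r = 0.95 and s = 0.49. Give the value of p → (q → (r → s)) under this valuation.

0.76

r → s = min(1, 1 − 0.95 + 0.49) = min(1, 0.54) = 0.54
q → (r → s) = min(1, 1 − 0.79 + 0.54) = min(1, 0.75) = 0.75
p → (q → (r → s)) = min(1, 1 − 0.99 + 0.75) = min(1, 0.76) = 0.76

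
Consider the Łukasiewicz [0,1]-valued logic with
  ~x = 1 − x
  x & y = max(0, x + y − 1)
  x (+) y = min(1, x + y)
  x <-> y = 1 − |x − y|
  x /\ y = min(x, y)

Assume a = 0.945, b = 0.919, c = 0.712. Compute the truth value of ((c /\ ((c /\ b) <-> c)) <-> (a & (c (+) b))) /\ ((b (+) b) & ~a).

c /\ b = min(0.712, 0.919) = 0.712
(c /\ b) <-> c = 1 − |0.712 − 0.712| = 1 − 0.000 = 1.000
c /\ ((c /\ b) <-> c) = min(0.712, 1.000) = 0.712
c (+) b = min(1, 0.712 + 0.919) = min(1, 1.631) = 1.000
a & (c (+) b) = max(0, 0.945 + 1.000 − 1) = max(0, 0.945) = 0.945
(c /\ ((c /\ b) <-> c)) <-> (a & (c (+) b)) = 1 − |0.712 − 0.945| = 1 − 0.233 = 0.767
b (+) b = min(1, 0.919 + 0.919) = min(1, 1.838) = 1.000
~a = 1 − 0.945 = 0.055
(b (+) b) & ~a = max(0, 1.000 + 0.055 − 1) = max(0, 0.055) = 0.055
((c /\ ((c /\ b) <-> c)) <-> (a & (c (+) b))) /\ ((b (+) b) & ~a) = min(0.767, 0.055) = 0.055

0.055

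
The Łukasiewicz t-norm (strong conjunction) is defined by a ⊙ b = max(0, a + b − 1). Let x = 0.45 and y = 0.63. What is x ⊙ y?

x ⊙ y = max(0, 0.45 + 0.63 − 1) = max(0, 0.08) = 0.08
For comparison, the Gödel (minimum) t-norm min(a, b) would give 0.45.

0.08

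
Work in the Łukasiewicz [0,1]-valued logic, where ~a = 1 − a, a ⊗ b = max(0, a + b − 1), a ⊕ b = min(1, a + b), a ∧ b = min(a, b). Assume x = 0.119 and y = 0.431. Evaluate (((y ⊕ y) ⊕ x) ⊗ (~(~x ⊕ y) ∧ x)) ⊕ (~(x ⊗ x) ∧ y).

y ⊕ y = min(1, 0.431 + 0.431) = min(1, 0.862) = 0.862
(y ⊕ y) ⊕ x = min(1, 0.862 + 0.119) = min(1, 0.981) = 0.981
~x = 1 − 0.119 = 0.881
~x ⊕ y = min(1, 0.881 + 0.431) = min(1, 1.312) = 1.000
~(~x ⊕ y) = 1 − 1.000 = 0.000
~(~x ⊕ y) ∧ x = min(0.000, 0.119) = 0.000
((y ⊕ y) ⊕ x) ⊗ (~(~x ⊕ y) ∧ x) = max(0, 0.981 + 0.000 − 1) = max(0, -0.019) = 0.000
x ⊗ x = max(0, 0.119 + 0.119 − 1) = max(0, -0.762) = 0.000
~(x ⊗ x) = 1 − 0.000 = 1.000
~(x ⊗ x) ∧ y = min(1.000, 0.431) = 0.431
(((y ⊕ y) ⊕ x) ⊗ (~(~x ⊕ y) ∧ x)) ⊕ (~(x ⊗ x) ∧ y) = min(1, 0.000 + 0.431) = min(1, 0.431) = 0.431

0.431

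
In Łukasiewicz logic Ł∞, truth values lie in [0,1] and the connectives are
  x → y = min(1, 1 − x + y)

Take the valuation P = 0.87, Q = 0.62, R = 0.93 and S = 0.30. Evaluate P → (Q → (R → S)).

0.88

R → S = min(1, 1 − 0.93 + 0.30) = min(1, 0.37) = 0.37
Q → (R → S) = min(1, 1 − 0.62 + 0.37) = min(1, 0.75) = 0.75
P → (Q → (R → S)) = min(1, 1 − 0.87 + 0.75) = min(1, 0.88) = 0.88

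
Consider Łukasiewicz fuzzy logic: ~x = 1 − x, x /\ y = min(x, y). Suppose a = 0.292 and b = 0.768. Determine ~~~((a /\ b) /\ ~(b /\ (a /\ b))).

a /\ b = min(0.292, 0.768) = 0.292
b /\ (a /\ b) = min(0.768, 0.292) = 0.292
~(b /\ (a /\ b)) = 1 − 0.292 = 0.708
(a /\ b) /\ ~(b /\ (a /\ b)) = min(0.292, 0.708) = 0.292
~((a /\ b) /\ ~(b /\ (a /\ b))) = 1 − 0.292 = 0.708
~~((a /\ b) /\ ~(b /\ (a /\ b))) = 1 − 0.708 = 0.292
~~~((a /\ b) /\ ~(b /\ (a /\ b))) = 1 − 0.292 = 0.708

0.708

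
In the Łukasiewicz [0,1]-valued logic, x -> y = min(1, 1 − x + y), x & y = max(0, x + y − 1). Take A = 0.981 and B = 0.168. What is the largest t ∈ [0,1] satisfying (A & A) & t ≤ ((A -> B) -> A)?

1.000

A & A = max(0, 0.981 + 0.981 − 1) = max(0, 0.962) = 0.962
So the left factor is A & A = 0.962.
A -> B = min(1, 1 − 0.981 + 0.168) = min(1, 0.187) = 0.187
(A -> B) -> A = min(1, 1 − 0.187 + 0.981) = min(1, 1.794) = 1.000
So the right-hand bound is (A -> B) -> A = 1.000.
The residuum of the Łukasiewicz t-norm gives the supremum: min(1, 1 − 0.962 + 1.000).
1 − 0.962 + 1.000 = 1.038, so t = min(1, 1.038) = 1.000.
Check: 0.962 & 1.000 = max(0, 0.962) = 0.962 ≤ 1.000.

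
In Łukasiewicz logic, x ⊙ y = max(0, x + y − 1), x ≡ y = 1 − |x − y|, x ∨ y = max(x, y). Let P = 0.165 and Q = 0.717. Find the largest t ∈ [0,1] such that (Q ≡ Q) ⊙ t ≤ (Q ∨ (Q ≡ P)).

0.717

Q ≡ Q = 1 − |0.717 − 0.717| = 1 − 0.000 = 1.000
So the left factor is Q ≡ Q = 1.000.
Q ≡ P = 1 − |0.717 − 0.165| = 1 − 0.552 = 0.448
Q ∨ (Q ≡ P) = max(0.717, 0.448) = 0.717
So the right-hand bound is Q ∨ (Q ≡ P) = 0.717.
The residuum of the Łukasiewicz t-norm gives the supremum: min(1, 1 − 1.000 + 0.717).
1 − 1.000 + 0.717 = 0.717, so t = min(1, 0.717) = 0.717.
Check: 1.000 ⊙ 0.717 = max(0, 0.717) = 0.717 ≤ 0.717.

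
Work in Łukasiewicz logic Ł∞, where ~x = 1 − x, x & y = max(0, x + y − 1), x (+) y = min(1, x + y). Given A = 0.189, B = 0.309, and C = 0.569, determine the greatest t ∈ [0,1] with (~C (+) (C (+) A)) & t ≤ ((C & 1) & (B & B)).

~C = 1 − 0.569 = 0.431
C (+) A = min(1, 0.569 + 0.189) = min(1, 0.758) = 0.758
~C (+) (C (+) A) = min(1, 0.431 + 0.758) = min(1, 1.189) = 1.000
So the left factor is ~C (+) (C (+) A) = 1.000.
C & 1 = max(0, 0.569 + 1.000 − 1) = max(0, 0.569) = 0.569
B & B = max(0, 0.309 + 0.309 − 1) = max(0, -0.382) = 0.000
(C & 1) & (B & B) = max(0, 0.569 + 0.000 − 1) = max(0, -0.431) = 0.000
So the right-hand bound is (C & 1) & (B & B) = 0.000.
The residuum of the Łukasiewicz t-norm gives the supremum: min(1, 1 − 1.000 + 0.000).
1 − 1.000 + 0.000 = 0.000, so t = min(1, 0.000) = 0.000.
Check: 1.000 & 0.000 = max(0, 0.000) = 0.000 ≤ 0.000.

0.000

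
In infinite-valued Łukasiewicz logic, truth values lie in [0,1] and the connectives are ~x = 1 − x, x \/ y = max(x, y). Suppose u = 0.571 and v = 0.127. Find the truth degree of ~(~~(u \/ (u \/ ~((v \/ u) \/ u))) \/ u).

v \/ u = max(0.127, 0.571) = 0.571
(v \/ u) \/ u = max(0.571, 0.571) = 0.571
~((v \/ u) \/ u) = 1 − 0.571 = 0.429
u \/ ~((v \/ u) \/ u) = max(0.571, 0.429) = 0.571
u \/ (u \/ ~((v \/ u) \/ u)) = max(0.571, 0.571) = 0.571
~(u \/ (u \/ ~((v \/ u) \/ u))) = 1 − 0.571 = 0.429
~~(u \/ (u \/ ~((v \/ u) \/ u))) = 1 − 0.429 = 0.571
~~(u \/ (u \/ ~((v \/ u) \/ u))) \/ u = max(0.571, 0.571) = 0.571
~(~~(u \/ (u \/ ~((v \/ u) \/ u))) \/ u) = 1 − 0.571 = 0.429

0.429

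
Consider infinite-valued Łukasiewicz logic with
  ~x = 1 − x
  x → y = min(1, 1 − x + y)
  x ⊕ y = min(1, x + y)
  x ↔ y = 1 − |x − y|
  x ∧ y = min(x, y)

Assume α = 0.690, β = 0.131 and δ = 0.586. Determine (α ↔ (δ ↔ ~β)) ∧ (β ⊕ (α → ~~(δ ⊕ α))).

0.973

~β = 1 − 0.131 = 0.869
δ ↔ ~β = 1 − |0.586 − 0.869| = 1 − 0.283 = 0.717
α ↔ (δ ↔ ~β) = 1 − |0.690 − 0.717| = 1 − 0.027 = 0.973
δ ⊕ α = min(1, 0.586 + 0.690) = min(1, 1.276) = 1.000
~(δ ⊕ α) = 1 − 1.000 = 0.000
~~(δ ⊕ α) = 1 − 0.000 = 1.000
α → ~~(δ ⊕ α) = min(1, 1 − 0.690 + 1.000) = min(1, 1.310) = 1.000
β ⊕ (α → ~~(δ ⊕ α)) = min(1, 0.131 + 1.000) = min(1, 1.131) = 1.000
(α ↔ (δ ↔ ~β)) ∧ (β ⊕ (α → ~~(δ ⊕ α))) = min(0.973, 1.000) = 0.973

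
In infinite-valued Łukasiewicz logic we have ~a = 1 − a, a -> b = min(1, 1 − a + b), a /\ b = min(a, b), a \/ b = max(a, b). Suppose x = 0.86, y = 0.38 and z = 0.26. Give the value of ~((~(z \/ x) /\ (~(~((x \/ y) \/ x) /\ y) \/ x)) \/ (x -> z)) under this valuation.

z \/ x = max(0.26, 0.86) = 0.86
~(z \/ x) = 1 − 0.86 = 0.14
x \/ y = max(0.86, 0.38) = 0.86
(x \/ y) \/ x = max(0.86, 0.86) = 0.86
~((x \/ y) \/ x) = 1 − 0.86 = 0.14
~((x \/ y) \/ x) /\ y = min(0.14, 0.38) = 0.14
~(~((x \/ y) \/ x) /\ y) = 1 − 0.14 = 0.86
~(~((x \/ y) \/ x) /\ y) \/ x = max(0.86, 0.86) = 0.86
~(z \/ x) /\ (~(~((x \/ y) \/ x) /\ y) \/ x) = min(0.14, 0.86) = 0.14
x -> z = min(1, 1 − 0.86 + 0.26) = min(1, 0.40) = 0.40
(~(z \/ x) /\ (~(~((x \/ y) \/ x) /\ y) \/ x)) \/ (x -> z) = max(0.14, 0.40) = 0.40
~((~(z \/ x) /\ (~(~((x \/ y) \/ x) /\ y) \/ x)) \/ (x -> z)) = 1 − 0.40 = 0.60

0.60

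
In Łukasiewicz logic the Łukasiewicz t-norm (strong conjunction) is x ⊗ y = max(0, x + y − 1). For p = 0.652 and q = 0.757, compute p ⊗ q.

0.409

p ⊗ q = max(0, 0.652 + 0.757 − 1) = max(0, 0.409) = 0.409
For comparison, the Gödel (minimum) t-norm min(x, y) would give 0.652.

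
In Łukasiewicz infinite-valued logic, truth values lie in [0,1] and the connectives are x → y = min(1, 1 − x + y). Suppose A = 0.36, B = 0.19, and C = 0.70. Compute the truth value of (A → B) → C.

A → B = min(1, 1 − 0.36 + 0.19) = min(1, 0.83) = 0.83
(A → B) → C = min(1, 1 − 0.83 + 0.70) = min(1, 0.87) = 0.87

0.87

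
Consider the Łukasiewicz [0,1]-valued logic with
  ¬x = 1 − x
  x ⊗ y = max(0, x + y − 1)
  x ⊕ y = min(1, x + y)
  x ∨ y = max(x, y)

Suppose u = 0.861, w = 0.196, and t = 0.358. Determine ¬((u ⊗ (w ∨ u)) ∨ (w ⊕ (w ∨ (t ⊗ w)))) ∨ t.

0.358

w ∨ u = max(0.196, 0.861) = 0.861
u ⊗ (w ∨ u) = max(0, 0.861 + 0.861 − 1) = max(0, 0.722) = 0.722
t ⊗ w = max(0, 0.358 + 0.196 − 1) = max(0, -0.446) = 0.000
w ∨ (t ⊗ w) = max(0.196, 0.000) = 0.196
w ⊕ (w ∨ (t ⊗ w)) = min(1, 0.196 + 0.196) = min(1, 0.392) = 0.392
(u ⊗ (w ∨ u)) ∨ (w ⊕ (w ∨ (t ⊗ w))) = max(0.722, 0.392) = 0.722
¬((u ⊗ (w ∨ u)) ∨ (w ⊕ (w ∨ (t ⊗ w)))) = 1 − 0.722 = 0.278
¬((u ⊗ (w ∨ u)) ∨ (w ⊕ (w ∨ (t ⊗ w)))) ∨ t = max(0.278, 0.358) = 0.358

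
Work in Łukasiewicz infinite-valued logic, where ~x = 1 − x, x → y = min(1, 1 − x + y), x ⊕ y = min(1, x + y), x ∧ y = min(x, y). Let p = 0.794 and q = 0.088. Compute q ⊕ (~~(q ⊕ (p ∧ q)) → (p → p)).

p ∧ q = min(0.794, 0.088) = 0.088
q ⊕ (p ∧ q) = min(1, 0.088 + 0.088) = min(1, 0.176) = 0.176
~(q ⊕ (p ∧ q)) = 1 − 0.176 = 0.824
~~(q ⊕ (p ∧ q)) = 1 − 0.824 = 0.176
p → p = min(1, 1 − 0.794 + 0.794) = min(1, 1.000) = 1.000
~~(q ⊕ (p ∧ q)) → (p → p) = min(1, 1 − 0.176 + 1.000) = min(1, 1.824) = 1.000
q ⊕ (~~(q ⊕ (p ∧ q)) → (p → p)) = min(1, 0.088 + 1.000) = min(1, 1.088) = 1.000

1.000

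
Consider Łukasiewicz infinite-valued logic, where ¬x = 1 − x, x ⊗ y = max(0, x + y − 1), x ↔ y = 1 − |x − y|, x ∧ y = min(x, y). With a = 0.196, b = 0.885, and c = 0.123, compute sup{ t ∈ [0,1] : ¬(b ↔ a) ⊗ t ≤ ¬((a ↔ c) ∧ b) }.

0.426

b ↔ a = 1 − |0.885 − 0.196| = 1 − 0.689 = 0.311
¬(b ↔ a) = 1 − 0.311 = 0.689
So the left factor is ¬(b ↔ a) = 0.689.
a ↔ c = 1 − |0.196 − 0.123| = 1 − 0.073 = 0.927
(a ↔ c) ∧ b = min(0.927, 0.885) = 0.885
¬((a ↔ c) ∧ b) = 1 − 0.885 = 0.115
So the right-hand bound is ¬((a ↔ c) ∧ b) = 0.115.
The residuum of the Łukasiewicz t-norm gives the supremum: min(1, 1 − 0.689 + 0.115).
1 − 0.689 + 0.115 = 0.426, so t = min(1, 0.426) = 0.426.
Check: 0.689 ⊗ 0.426 = max(0, 0.115) = 0.115 ≤ 0.115.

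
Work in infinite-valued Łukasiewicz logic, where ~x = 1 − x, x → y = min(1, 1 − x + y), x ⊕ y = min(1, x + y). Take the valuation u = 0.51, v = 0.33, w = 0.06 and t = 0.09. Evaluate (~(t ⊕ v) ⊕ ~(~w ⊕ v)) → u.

0.93

t ⊕ v = min(1, 0.09 + 0.33) = min(1, 0.42) = 0.42
~(t ⊕ v) = 1 − 0.42 = 0.58
~w = 1 − 0.06 = 0.94
~w ⊕ v = min(1, 0.94 + 0.33) = min(1, 1.27) = 1.00
~(~w ⊕ v) = 1 − 1.00 = 0.00
~(t ⊕ v) ⊕ ~(~w ⊕ v) = min(1, 0.58 + 0.00) = min(1, 0.58) = 0.58
(~(t ⊕ v) ⊕ ~(~w ⊕ v)) → u = min(1, 1 − 0.58 + 0.51) = min(1, 0.93) = 0.93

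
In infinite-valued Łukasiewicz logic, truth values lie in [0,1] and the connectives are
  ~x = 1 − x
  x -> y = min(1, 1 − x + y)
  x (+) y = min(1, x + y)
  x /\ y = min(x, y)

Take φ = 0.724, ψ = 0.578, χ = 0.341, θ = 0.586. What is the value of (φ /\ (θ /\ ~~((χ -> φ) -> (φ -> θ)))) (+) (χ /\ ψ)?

χ -> φ = min(1, 1 − 0.341 + 0.724) = min(1, 1.383) = 1.000
φ -> θ = min(1, 1 − 0.724 + 0.586) = min(1, 0.862) = 0.862
(χ -> φ) -> (φ -> θ) = min(1, 1 − 1.000 + 0.862) = min(1, 0.862) = 0.862
~((χ -> φ) -> (φ -> θ)) = 1 − 0.862 = 0.138
~~((χ -> φ) -> (φ -> θ)) = 1 − 0.138 = 0.862
θ /\ ~~((χ -> φ) -> (φ -> θ)) = min(0.586, 0.862) = 0.586
φ /\ (θ /\ ~~((χ -> φ) -> (φ -> θ))) = min(0.724, 0.586) = 0.586
χ /\ ψ = min(0.341, 0.578) = 0.341
(φ /\ (θ /\ ~~((χ -> φ) -> (φ -> θ)))) (+) (χ /\ ψ) = min(1, 0.586 + 0.341) = min(1, 0.927) = 0.927

0.927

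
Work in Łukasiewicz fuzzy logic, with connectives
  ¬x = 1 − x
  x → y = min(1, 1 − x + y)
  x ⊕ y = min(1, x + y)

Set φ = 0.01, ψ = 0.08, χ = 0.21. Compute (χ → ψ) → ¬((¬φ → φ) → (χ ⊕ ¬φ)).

0.13

χ → ψ = min(1, 1 − 0.21 + 0.08) = min(1, 0.87) = 0.87
¬φ = 1 − 0.01 = 0.99
¬φ → φ = min(1, 1 − 0.99 + 0.01) = min(1, 0.02) = 0.02
χ ⊕ ¬φ = min(1, 0.21 + 0.99) = min(1, 1.20) = 1.00
(¬φ → φ) → (χ ⊕ ¬φ) = min(1, 1 − 0.02 + 1.00) = min(1, 1.98) = 1.00
¬((¬φ → φ) → (χ ⊕ ¬φ)) = 1 − 1.00 = 0.00
(χ → ψ) → ¬((¬φ → φ) → (χ ⊕ ¬φ)) = min(1, 1 − 0.87 + 0.00) = min(1, 0.13) = 0.13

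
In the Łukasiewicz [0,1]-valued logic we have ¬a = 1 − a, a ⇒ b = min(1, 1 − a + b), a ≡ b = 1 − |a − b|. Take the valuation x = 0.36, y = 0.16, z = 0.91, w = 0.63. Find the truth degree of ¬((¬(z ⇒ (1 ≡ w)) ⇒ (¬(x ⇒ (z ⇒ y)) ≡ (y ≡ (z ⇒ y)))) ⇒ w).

1 ≡ w = 1 − |1.00 − 0.63| = 1 − 0.37 = 0.63
z ⇒ (1 ≡ w) = min(1, 1 − 0.91 + 0.63) = min(1, 0.72) = 0.72
¬(z ⇒ (1 ≡ w)) = 1 − 0.72 = 0.28
z ⇒ y = min(1, 1 − 0.91 + 0.16) = min(1, 0.25) = 0.25
x ⇒ (z ⇒ y) = min(1, 1 − 0.36 + 0.25) = min(1, 0.89) = 0.89
¬(x ⇒ (z ⇒ y)) = 1 − 0.89 = 0.11
y ≡ (z ⇒ y) = 1 − |0.16 − 0.25| = 1 − 0.09 = 0.91
¬(x ⇒ (z ⇒ y)) ≡ (y ≡ (z ⇒ y)) = 1 − |0.11 − 0.91| = 1 − 0.80 = 0.20
¬(z ⇒ (1 ≡ w)) ⇒ (¬(x ⇒ (z ⇒ y)) ≡ (y ≡ (z ⇒ y))) = min(1, 1 − 0.28 + 0.20) = min(1, 0.92) = 0.92
(¬(z ⇒ (1 ≡ w)) ⇒ (¬(x ⇒ (z ⇒ y)) ≡ (y ≡ (z ⇒ y)))) ⇒ w = min(1, 1 − 0.92 + 0.63) = min(1, 0.71) = 0.71
¬((¬(z ⇒ (1 ≡ w)) ⇒ (¬(x ⇒ (z ⇒ y)) ≡ (y ≡ (z ⇒ y)))) ⇒ w) = 1 − 0.71 = 0.29

0.29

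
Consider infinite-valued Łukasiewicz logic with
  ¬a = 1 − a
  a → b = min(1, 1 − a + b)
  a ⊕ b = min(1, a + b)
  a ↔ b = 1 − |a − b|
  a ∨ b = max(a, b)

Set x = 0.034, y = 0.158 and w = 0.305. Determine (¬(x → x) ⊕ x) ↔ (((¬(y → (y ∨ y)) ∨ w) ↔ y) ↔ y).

0.729

x → x = min(1, 1 − 0.034 + 0.034) = min(1, 1.000) = 1.000
¬(x → x) = 1 − 1.000 = 0.000
¬(x → x) ⊕ x = min(1, 0.000 + 0.034) = min(1, 0.034) = 0.034
y ∨ y = max(0.158, 0.158) = 0.158
y → (y ∨ y) = min(1, 1 − 0.158 + 0.158) = min(1, 1.000) = 1.000
¬(y → (y ∨ y)) = 1 − 1.000 = 0.000
¬(y → (y ∨ y)) ∨ w = max(0.000, 0.305) = 0.305
(¬(y → (y ∨ y)) ∨ w) ↔ y = 1 − |0.305 − 0.158| = 1 − 0.147 = 0.853
((¬(y → (y ∨ y)) ∨ w) ↔ y) ↔ y = 1 − |0.853 − 0.158| = 1 − 0.695 = 0.305
(¬(x → x) ⊕ x) ↔ (((¬(y → (y ∨ y)) ∨ w) ↔ y) ↔ y) = 1 − |0.034 − 0.305| = 1 − 0.271 = 0.729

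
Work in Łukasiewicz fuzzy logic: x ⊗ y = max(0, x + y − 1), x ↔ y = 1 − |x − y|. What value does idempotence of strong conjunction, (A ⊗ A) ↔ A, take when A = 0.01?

0.99

A ⊗ A = max(0, 0.01 + 0.01 − 1) = max(0, -0.98) = 0.00
(A ⊗ A) ↔ A = 1 − |0.00 − 0.01| = 1 − 0.01 = 0.99
(The value 0.99 < 1 shows this instance is not satisfied; fails in Ł∞ since a ⊗ a = max(0, 2a−1) ≠ a in general.)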